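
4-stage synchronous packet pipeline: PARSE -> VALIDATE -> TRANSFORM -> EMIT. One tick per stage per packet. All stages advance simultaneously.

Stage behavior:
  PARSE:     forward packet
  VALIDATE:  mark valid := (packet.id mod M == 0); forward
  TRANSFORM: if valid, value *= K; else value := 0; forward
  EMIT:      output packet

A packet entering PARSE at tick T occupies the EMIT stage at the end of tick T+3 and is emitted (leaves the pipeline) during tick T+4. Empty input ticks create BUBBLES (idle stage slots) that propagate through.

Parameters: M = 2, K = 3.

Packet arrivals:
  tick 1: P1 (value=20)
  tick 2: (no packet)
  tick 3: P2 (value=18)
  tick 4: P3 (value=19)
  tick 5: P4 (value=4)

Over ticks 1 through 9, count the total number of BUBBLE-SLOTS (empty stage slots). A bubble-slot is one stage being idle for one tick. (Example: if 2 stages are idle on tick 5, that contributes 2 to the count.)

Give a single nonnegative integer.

Tick 1: [PARSE:P1(v=20,ok=F), VALIDATE:-, TRANSFORM:-, EMIT:-] out:-; bubbles=3
Tick 2: [PARSE:-, VALIDATE:P1(v=20,ok=F), TRANSFORM:-, EMIT:-] out:-; bubbles=3
Tick 3: [PARSE:P2(v=18,ok=F), VALIDATE:-, TRANSFORM:P1(v=0,ok=F), EMIT:-] out:-; bubbles=2
Tick 4: [PARSE:P3(v=19,ok=F), VALIDATE:P2(v=18,ok=T), TRANSFORM:-, EMIT:P1(v=0,ok=F)] out:-; bubbles=1
Tick 5: [PARSE:P4(v=4,ok=F), VALIDATE:P3(v=19,ok=F), TRANSFORM:P2(v=54,ok=T), EMIT:-] out:P1(v=0); bubbles=1
Tick 6: [PARSE:-, VALIDATE:P4(v=4,ok=T), TRANSFORM:P3(v=0,ok=F), EMIT:P2(v=54,ok=T)] out:-; bubbles=1
Tick 7: [PARSE:-, VALIDATE:-, TRANSFORM:P4(v=12,ok=T), EMIT:P3(v=0,ok=F)] out:P2(v=54); bubbles=2
Tick 8: [PARSE:-, VALIDATE:-, TRANSFORM:-, EMIT:P4(v=12,ok=T)] out:P3(v=0); bubbles=3
Tick 9: [PARSE:-, VALIDATE:-, TRANSFORM:-, EMIT:-] out:P4(v=12); bubbles=4
Total bubble-slots: 20

Answer: 20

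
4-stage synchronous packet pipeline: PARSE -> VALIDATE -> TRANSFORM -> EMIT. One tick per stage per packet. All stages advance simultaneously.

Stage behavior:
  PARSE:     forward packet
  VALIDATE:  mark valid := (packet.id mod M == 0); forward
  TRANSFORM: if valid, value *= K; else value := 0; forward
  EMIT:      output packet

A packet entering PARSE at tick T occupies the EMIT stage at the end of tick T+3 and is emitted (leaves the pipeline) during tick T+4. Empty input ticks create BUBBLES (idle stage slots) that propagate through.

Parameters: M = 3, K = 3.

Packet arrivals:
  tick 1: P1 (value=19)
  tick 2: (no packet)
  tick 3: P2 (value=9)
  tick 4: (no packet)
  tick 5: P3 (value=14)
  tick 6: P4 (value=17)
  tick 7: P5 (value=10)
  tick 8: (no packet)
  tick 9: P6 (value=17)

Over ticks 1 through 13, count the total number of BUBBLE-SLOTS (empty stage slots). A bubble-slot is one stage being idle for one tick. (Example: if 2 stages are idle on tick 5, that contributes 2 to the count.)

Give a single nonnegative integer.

Tick 1: [PARSE:P1(v=19,ok=F), VALIDATE:-, TRANSFORM:-, EMIT:-] out:-; bubbles=3
Tick 2: [PARSE:-, VALIDATE:P1(v=19,ok=F), TRANSFORM:-, EMIT:-] out:-; bubbles=3
Tick 3: [PARSE:P2(v=9,ok=F), VALIDATE:-, TRANSFORM:P1(v=0,ok=F), EMIT:-] out:-; bubbles=2
Tick 4: [PARSE:-, VALIDATE:P2(v=9,ok=F), TRANSFORM:-, EMIT:P1(v=0,ok=F)] out:-; bubbles=2
Tick 5: [PARSE:P3(v=14,ok=F), VALIDATE:-, TRANSFORM:P2(v=0,ok=F), EMIT:-] out:P1(v=0); bubbles=2
Tick 6: [PARSE:P4(v=17,ok=F), VALIDATE:P3(v=14,ok=T), TRANSFORM:-, EMIT:P2(v=0,ok=F)] out:-; bubbles=1
Tick 7: [PARSE:P5(v=10,ok=F), VALIDATE:P4(v=17,ok=F), TRANSFORM:P3(v=42,ok=T), EMIT:-] out:P2(v=0); bubbles=1
Tick 8: [PARSE:-, VALIDATE:P5(v=10,ok=F), TRANSFORM:P4(v=0,ok=F), EMIT:P3(v=42,ok=T)] out:-; bubbles=1
Tick 9: [PARSE:P6(v=17,ok=F), VALIDATE:-, TRANSFORM:P5(v=0,ok=F), EMIT:P4(v=0,ok=F)] out:P3(v=42); bubbles=1
Tick 10: [PARSE:-, VALIDATE:P6(v=17,ok=T), TRANSFORM:-, EMIT:P5(v=0,ok=F)] out:P4(v=0); bubbles=2
Tick 11: [PARSE:-, VALIDATE:-, TRANSFORM:P6(v=51,ok=T), EMIT:-] out:P5(v=0); bubbles=3
Tick 12: [PARSE:-, VALIDATE:-, TRANSFORM:-, EMIT:P6(v=51,ok=T)] out:-; bubbles=3
Tick 13: [PARSE:-, VALIDATE:-, TRANSFORM:-, EMIT:-] out:P6(v=51); bubbles=4
Total bubble-slots: 28

Answer: 28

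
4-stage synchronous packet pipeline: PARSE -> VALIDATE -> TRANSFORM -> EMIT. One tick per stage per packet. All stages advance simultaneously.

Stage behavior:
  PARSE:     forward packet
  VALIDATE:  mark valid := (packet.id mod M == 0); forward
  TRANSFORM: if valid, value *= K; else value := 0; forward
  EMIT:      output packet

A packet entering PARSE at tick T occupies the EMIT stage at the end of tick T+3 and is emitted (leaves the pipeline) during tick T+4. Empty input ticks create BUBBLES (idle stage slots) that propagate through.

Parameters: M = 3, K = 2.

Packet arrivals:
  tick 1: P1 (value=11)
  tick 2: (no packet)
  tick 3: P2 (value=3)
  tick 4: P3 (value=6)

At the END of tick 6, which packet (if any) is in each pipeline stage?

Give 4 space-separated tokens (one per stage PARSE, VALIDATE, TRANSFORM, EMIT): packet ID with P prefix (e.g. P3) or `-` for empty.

Tick 1: [PARSE:P1(v=11,ok=F), VALIDATE:-, TRANSFORM:-, EMIT:-] out:-; in:P1
Tick 2: [PARSE:-, VALIDATE:P1(v=11,ok=F), TRANSFORM:-, EMIT:-] out:-; in:-
Tick 3: [PARSE:P2(v=3,ok=F), VALIDATE:-, TRANSFORM:P1(v=0,ok=F), EMIT:-] out:-; in:P2
Tick 4: [PARSE:P3(v=6,ok=F), VALIDATE:P2(v=3,ok=F), TRANSFORM:-, EMIT:P1(v=0,ok=F)] out:-; in:P3
Tick 5: [PARSE:-, VALIDATE:P3(v=6,ok=T), TRANSFORM:P2(v=0,ok=F), EMIT:-] out:P1(v=0); in:-
Tick 6: [PARSE:-, VALIDATE:-, TRANSFORM:P3(v=12,ok=T), EMIT:P2(v=0,ok=F)] out:-; in:-
At end of tick 6: ['-', '-', 'P3', 'P2']

Answer: - - P3 P2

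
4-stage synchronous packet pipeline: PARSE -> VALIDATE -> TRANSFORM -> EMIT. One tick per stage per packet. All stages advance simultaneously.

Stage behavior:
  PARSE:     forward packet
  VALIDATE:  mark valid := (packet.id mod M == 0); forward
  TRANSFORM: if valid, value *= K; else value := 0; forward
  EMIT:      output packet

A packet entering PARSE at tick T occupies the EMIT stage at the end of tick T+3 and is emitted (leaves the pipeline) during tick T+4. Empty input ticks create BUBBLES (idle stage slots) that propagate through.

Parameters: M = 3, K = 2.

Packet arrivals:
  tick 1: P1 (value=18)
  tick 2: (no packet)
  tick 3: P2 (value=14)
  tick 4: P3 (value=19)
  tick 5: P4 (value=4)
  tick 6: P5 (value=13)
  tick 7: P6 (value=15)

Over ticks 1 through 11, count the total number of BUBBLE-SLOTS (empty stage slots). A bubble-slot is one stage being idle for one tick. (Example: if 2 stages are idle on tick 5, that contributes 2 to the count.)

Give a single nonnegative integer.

Answer: 20

Derivation:
Tick 1: [PARSE:P1(v=18,ok=F), VALIDATE:-, TRANSFORM:-, EMIT:-] out:-; bubbles=3
Tick 2: [PARSE:-, VALIDATE:P1(v=18,ok=F), TRANSFORM:-, EMIT:-] out:-; bubbles=3
Tick 3: [PARSE:P2(v=14,ok=F), VALIDATE:-, TRANSFORM:P1(v=0,ok=F), EMIT:-] out:-; bubbles=2
Tick 4: [PARSE:P3(v=19,ok=F), VALIDATE:P2(v=14,ok=F), TRANSFORM:-, EMIT:P1(v=0,ok=F)] out:-; bubbles=1
Tick 5: [PARSE:P4(v=4,ok=F), VALIDATE:P3(v=19,ok=T), TRANSFORM:P2(v=0,ok=F), EMIT:-] out:P1(v=0); bubbles=1
Tick 6: [PARSE:P5(v=13,ok=F), VALIDATE:P4(v=4,ok=F), TRANSFORM:P3(v=38,ok=T), EMIT:P2(v=0,ok=F)] out:-; bubbles=0
Tick 7: [PARSE:P6(v=15,ok=F), VALIDATE:P5(v=13,ok=F), TRANSFORM:P4(v=0,ok=F), EMIT:P3(v=38,ok=T)] out:P2(v=0); bubbles=0
Tick 8: [PARSE:-, VALIDATE:P6(v=15,ok=T), TRANSFORM:P5(v=0,ok=F), EMIT:P4(v=0,ok=F)] out:P3(v=38); bubbles=1
Tick 9: [PARSE:-, VALIDATE:-, TRANSFORM:P6(v=30,ok=T), EMIT:P5(v=0,ok=F)] out:P4(v=0); bubbles=2
Tick 10: [PARSE:-, VALIDATE:-, TRANSFORM:-, EMIT:P6(v=30,ok=T)] out:P5(v=0); bubbles=3
Tick 11: [PARSE:-, VALIDATE:-, TRANSFORM:-, EMIT:-] out:P6(v=30); bubbles=4
Total bubble-slots: 20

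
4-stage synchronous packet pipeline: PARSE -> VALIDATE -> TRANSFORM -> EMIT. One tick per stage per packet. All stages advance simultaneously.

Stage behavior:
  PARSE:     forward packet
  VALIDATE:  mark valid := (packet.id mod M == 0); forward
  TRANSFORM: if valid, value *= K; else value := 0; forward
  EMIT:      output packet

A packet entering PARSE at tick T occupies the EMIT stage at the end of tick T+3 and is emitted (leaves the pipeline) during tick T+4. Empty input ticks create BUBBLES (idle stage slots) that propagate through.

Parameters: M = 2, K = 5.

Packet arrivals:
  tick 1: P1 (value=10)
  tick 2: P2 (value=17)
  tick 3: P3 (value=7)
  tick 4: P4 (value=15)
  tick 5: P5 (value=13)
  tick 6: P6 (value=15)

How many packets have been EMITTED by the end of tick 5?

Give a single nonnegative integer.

Answer: 1

Derivation:
Tick 1: [PARSE:P1(v=10,ok=F), VALIDATE:-, TRANSFORM:-, EMIT:-] out:-; in:P1
Tick 2: [PARSE:P2(v=17,ok=F), VALIDATE:P1(v=10,ok=F), TRANSFORM:-, EMIT:-] out:-; in:P2
Tick 3: [PARSE:P3(v=7,ok=F), VALIDATE:P2(v=17,ok=T), TRANSFORM:P1(v=0,ok=F), EMIT:-] out:-; in:P3
Tick 4: [PARSE:P4(v=15,ok=F), VALIDATE:P3(v=7,ok=F), TRANSFORM:P2(v=85,ok=T), EMIT:P1(v=0,ok=F)] out:-; in:P4
Tick 5: [PARSE:P5(v=13,ok=F), VALIDATE:P4(v=15,ok=T), TRANSFORM:P3(v=0,ok=F), EMIT:P2(v=85,ok=T)] out:P1(v=0); in:P5
Emitted by tick 5: ['P1']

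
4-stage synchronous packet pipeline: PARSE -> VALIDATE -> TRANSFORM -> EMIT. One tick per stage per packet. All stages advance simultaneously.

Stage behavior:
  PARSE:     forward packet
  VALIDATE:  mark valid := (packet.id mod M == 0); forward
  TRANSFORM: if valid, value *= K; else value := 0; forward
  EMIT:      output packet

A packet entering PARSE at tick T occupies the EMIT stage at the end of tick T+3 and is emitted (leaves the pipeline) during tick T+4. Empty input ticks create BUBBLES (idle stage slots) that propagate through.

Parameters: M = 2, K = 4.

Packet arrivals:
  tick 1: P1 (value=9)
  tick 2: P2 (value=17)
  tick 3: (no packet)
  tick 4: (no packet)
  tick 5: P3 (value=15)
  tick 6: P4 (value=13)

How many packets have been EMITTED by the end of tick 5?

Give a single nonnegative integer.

Tick 1: [PARSE:P1(v=9,ok=F), VALIDATE:-, TRANSFORM:-, EMIT:-] out:-; in:P1
Tick 2: [PARSE:P2(v=17,ok=F), VALIDATE:P1(v=9,ok=F), TRANSFORM:-, EMIT:-] out:-; in:P2
Tick 3: [PARSE:-, VALIDATE:P2(v=17,ok=T), TRANSFORM:P1(v=0,ok=F), EMIT:-] out:-; in:-
Tick 4: [PARSE:-, VALIDATE:-, TRANSFORM:P2(v=68,ok=T), EMIT:P1(v=0,ok=F)] out:-; in:-
Tick 5: [PARSE:P3(v=15,ok=F), VALIDATE:-, TRANSFORM:-, EMIT:P2(v=68,ok=T)] out:P1(v=0); in:P3
Emitted by tick 5: ['P1']

Answer: 1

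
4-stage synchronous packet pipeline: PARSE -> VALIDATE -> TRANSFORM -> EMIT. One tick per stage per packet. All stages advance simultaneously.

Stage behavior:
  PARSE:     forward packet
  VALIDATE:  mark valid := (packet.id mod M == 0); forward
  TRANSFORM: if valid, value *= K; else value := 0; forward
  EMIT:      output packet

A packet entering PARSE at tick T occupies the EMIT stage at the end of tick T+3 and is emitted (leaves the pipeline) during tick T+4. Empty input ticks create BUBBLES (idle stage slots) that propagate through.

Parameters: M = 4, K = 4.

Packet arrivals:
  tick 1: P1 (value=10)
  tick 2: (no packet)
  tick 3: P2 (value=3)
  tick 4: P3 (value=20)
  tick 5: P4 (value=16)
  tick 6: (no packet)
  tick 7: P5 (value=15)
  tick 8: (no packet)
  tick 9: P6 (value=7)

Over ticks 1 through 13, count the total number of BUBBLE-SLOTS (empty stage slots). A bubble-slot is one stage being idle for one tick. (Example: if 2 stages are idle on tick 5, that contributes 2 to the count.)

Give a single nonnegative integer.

Tick 1: [PARSE:P1(v=10,ok=F), VALIDATE:-, TRANSFORM:-, EMIT:-] out:-; bubbles=3
Tick 2: [PARSE:-, VALIDATE:P1(v=10,ok=F), TRANSFORM:-, EMIT:-] out:-; bubbles=3
Tick 3: [PARSE:P2(v=3,ok=F), VALIDATE:-, TRANSFORM:P1(v=0,ok=F), EMIT:-] out:-; bubbles=2
Tick 4: [PARSE:P3(v=20,ok=F), VALIDATE:P2(v=3,ok=F), TRANSFORM:-, EMIT:P1(v=0,ok=F)] out:-; bubbles=1
Tick 5: [PARSE:P4(v=16,ok=F), VALIDATE:P3(v=20,ok=F), TRANSFORM:P2(v=0,ok=F), EMIT:-] out:P1(v=0); bubbles=1
Tick 6: [PARSE:-, VALIDATE:P4(v=16,ok=T), TRANSFORM:P3(v=0,ok=F), EMIT:P2(v=0,ok=F)] out:-; bubbles=1
Tick 7: [PARSE:P5(v=15,ok=F), VALIDATE:-, TRANSFORM:P4(v=64,ok=T), EMIT:P3(v=0,ok=F)] out:P2(v=0); bubbles=1
Tick 8: [PARSE:-, VALIDATE:P5(v=15,ok=F), TRANSFORM:-, EMIT:P4(v=64,ok=T)] out:P3(v=0); bubbles=2
Tick 9: [PARSE:P6(v=7,ok=F), VALIDATE:-, TRANSFORM:P5(v=0,ok=F), EMIT:-] out:P4(v=64); bubbles=2
Tick 10: [PARSE:-, VALIDATE:P6(v=7,ok=F), TRANSFORM:-, EMIT:P5(v=0,ok=F)] out:-; bubbles=2
Tick 11: [PARSE:-, VALIDATE:-, TRANSFORM:P6(v=0,ok=F), EMIT:-] out:P5(v=0); bubbles=3
Tick 12: [PARSE:-, VALIDATE:-, TRANSFORM:-, EMIT:P6(v=0,ok=F)] out:-; bubbles=3
Tick 13: [PARSE:-, VALIDATE:-, TRANSFORM:-, EMIT:-] out:P6(v=0); bubbles=4
Total bubble-slots: 28

Answer: 28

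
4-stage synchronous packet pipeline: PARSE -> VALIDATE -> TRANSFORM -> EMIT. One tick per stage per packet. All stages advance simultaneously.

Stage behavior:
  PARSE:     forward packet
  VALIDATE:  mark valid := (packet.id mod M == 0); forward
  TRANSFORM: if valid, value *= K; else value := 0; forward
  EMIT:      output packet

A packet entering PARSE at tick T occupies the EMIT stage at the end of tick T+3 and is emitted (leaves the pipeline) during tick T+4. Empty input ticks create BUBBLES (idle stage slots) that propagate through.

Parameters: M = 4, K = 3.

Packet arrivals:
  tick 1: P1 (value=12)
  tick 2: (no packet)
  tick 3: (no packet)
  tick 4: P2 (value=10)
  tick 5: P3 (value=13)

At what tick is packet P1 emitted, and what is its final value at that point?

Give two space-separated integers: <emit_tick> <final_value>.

Tick 1: [PARSE:P1(v=12,ok=F), VALIDATE:-, TRANSFORM:-, EMIT:-] out:-; in:P1
Tick 2: [PARSE:-, VALIDATE:P1(v=12,ok=F), TRANSFORM:-, EMIT:-] out:-; in:-
Tick 3: [PARSE:-, VALIDATE:-, TRANSFORM:P1(v=0,ok=F), EMIT:-] out:-; in:-
Tick 4: [PARSE:P2(v=10,ok=F), VALIDATE:-, TRANSFORM:-, EMIT:P1(v=0,ok=F)] out:-; in:P2
Tick 5: [PARSE:P3(v=13,ok=F), VALIDATE:P2(v=10,ok=F), TRANSFORM:-, EMIT:-] out:P1(v=0); in:P3
Tick 6: [PARSE:-, VALIDATE:P3(v=13,ok=F), TRANSFORM:P2(v=0,ok=F), EMIT:-] out:-; in:-
Tick 7: [PARSE:-, VALIDATE:-, TRANSFORM:P3(v=0,ok=F), EMIT:P2(v=0,ok=F)] out:-; in:-
Tick 8: [PARSE:-, VALIDATE:-, TRANSFORM:-, EMIT:P3(v=0,ok=F)] out:P2(v=0); in:-
Tick 9: [PARSE:-, VALIDATE:-, TRANSFORM:-, EMIT:-] out:P3(v=0); in:-
P1: arrives tick 1, valid=False (id=1, id%4=1), emit tick 5, final value 0

Answer: 5 0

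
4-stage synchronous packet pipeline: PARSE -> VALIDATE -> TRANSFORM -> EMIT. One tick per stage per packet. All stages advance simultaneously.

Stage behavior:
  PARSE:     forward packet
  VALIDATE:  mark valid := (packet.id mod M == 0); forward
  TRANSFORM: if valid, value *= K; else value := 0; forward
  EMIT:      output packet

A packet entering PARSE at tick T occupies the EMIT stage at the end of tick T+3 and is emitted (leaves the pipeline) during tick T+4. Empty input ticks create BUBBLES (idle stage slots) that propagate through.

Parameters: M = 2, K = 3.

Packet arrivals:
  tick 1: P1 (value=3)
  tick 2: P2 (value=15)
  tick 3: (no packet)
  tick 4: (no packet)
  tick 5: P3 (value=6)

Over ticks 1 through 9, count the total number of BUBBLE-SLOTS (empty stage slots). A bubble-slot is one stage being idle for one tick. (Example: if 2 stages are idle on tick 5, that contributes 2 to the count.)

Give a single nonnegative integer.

Tick 1: [PARSE:P1(v=3,ok=F), VALIDATE:-, TRANSFORM:-, EMIT:-] out:-; bubbles=3
Tick 2: [PARSE:P2(v=15,ok=F), VALIDATE:P1(v=3,ok=F), TRANSFORM:-, EMIT:-] out:-; bubbles=2
Tick 3: [PARSE:-, VALIDATE:P2(v=15,ok=T), TRANSFORM:P1(v=0,ok=F), EMIT:-] out:-; bubbles=2
Tick 4: [PARSE:-, VALIDATE:-, TRANSFORM:P2(v=45,ok=T), EMIT:P1(v=0,ok=F)] out:-; bubbles=2
Tick 5: [PARSE:P3(v=6,ok=F), VALIDATE:-, TRANSFORM:-, EMIT:P2(v=45,ok=T)] out:P1(v=0); bubbles=2
Tick 6: [PARSE:-, VALIDATE:P3(v=6,ok=F), TRANSFORM:-, EMIT:-] out:P2(v=45); bubbles=3
Tick 7: [PARSE:-, VALIDATE:-, TRANSFORM:P3(v=0,ok=F), EMIT:-] out:-; bubbles=3
Tick 8: [PARSE:-, VALIDATE:-, TRANSFORM:-, EMIT:P3(v=0,ok=F)] out:-; bubbles=3
Tick 9: [PARSE:-, VALIDATE:-, TRANSFORM:-, EMIT:-] out:P3(v=0); bubbles=4
Total bubble-slots: 24

Answer: 24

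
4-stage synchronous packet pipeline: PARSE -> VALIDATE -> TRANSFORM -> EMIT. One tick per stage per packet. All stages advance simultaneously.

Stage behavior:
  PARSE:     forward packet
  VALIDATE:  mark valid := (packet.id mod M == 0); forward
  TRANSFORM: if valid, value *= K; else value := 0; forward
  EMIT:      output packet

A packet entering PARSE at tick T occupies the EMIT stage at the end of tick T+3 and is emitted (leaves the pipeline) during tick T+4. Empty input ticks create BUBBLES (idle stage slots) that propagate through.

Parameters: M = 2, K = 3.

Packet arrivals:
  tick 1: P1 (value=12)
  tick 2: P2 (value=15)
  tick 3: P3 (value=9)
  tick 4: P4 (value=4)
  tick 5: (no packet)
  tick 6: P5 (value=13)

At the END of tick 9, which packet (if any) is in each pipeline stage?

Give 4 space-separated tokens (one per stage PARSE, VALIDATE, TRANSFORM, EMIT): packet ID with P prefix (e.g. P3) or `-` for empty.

Answer: - - - P5

Derivation:
Tick 1: [PARSE:P1(v=12,ok=F), VALIDATE:-, TRANSFORM:-, EMIT:-] out:-; in:P1
Tick 2: [PARSE:P2(v=15,ok=F), VALIDATE:P1(v=12,ok=F), TRANSFORM:-, EMIT:-] out:-; in:P2
Tick 3: [PARSE:P3(v=9,ok=F), VALIDATE:P2(v=15,ok=T), TRANSFORM:P1(v=0,ok=F), EMIT:-] out:-; in:P3
Tick 4: [PARSE:P4(v=4,ok=F), VALIDATE:P3(v=9,ok=F), TRANSFORM:P2(v=45,ok=T), EMIT:P1(v=0,ok=F)] out:-; in:P4
Tick 5: [PARSE:-, VALIDATE:P4(v=4,ok=T), TRANSFORM:P3(v=0,ok=F), EMIT:P2(v=45,ok=T)] out:P1(v=0); in:-
Tick 6: [PARSE:P5(v=13,ok=F), VALIDATE:-, TRANSFORM:P4(v=12,ok=T), EMIT:P3(v=0,ok=F)] out:P2(v=45); in:P5
Tick 7: [PARSE:-, VALIDATE:P5(v=13,ok=F), TRANSFORM:-, EMIT:P4(v=12,ok=T)] out:P3(v=0); in:-
Tick 8: [PARSE:-, VALIDATE:-, TRANSFORM:P5(v=0,ok=F), EMIT:-] out:P4(v=12); in:-
Tick 9: [PARSE:-, VALIDATE:-, TRANSFORM:-, EMIT:P5(v=0,ok=F)] out:-; in:-
At end of tick 9: ['-', '-', '-', 'P5']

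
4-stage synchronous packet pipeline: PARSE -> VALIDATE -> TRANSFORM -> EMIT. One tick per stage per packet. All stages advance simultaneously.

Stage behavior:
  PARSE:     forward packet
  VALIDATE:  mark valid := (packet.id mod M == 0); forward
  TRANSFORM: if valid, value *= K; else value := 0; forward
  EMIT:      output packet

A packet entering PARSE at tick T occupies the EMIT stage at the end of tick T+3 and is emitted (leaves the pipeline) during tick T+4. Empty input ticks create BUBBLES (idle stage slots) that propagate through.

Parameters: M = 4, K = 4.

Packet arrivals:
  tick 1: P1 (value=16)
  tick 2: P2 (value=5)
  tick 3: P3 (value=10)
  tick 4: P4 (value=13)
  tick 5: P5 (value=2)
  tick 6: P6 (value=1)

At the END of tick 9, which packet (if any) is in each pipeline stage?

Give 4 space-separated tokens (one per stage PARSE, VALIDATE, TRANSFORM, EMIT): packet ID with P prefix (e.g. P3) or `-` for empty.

Answer: - - - P6

Derivation:
Tick 1: [PARSE:P1(v=16,ok=F), VALIDATE:-, TRANSFORM:-, EMIT:-] out:-; in:P1
Tick 2: [PARSE:P2(v=5,ok=F), VALIDATE:P1(v=16,ok=F), TRANSFORM:-, EMIT:-] out:-; in:P2
Tick 3: [PARSE:P3(v=10,ok=F), VALIDATE:P2(v=5,ok=F), TRANSFORM:P1(v=0,ok=F), EMIT:-] out:-; in:P3
Tick 4: [PARSE:P4(v=13,ok=F), VALIDATE:P3(v=10,ok=F), TRANSFORM:P2(v=0,ok=F), EMIT:P1(v=0,ok=F)] out:-; in:P4
Tick 5: [PARSE:P5(v=2,ok=F), VALIDATE:P4(v=13,ok=T), TRANSFORM:P3(v=0,ok=F), EMIT:P2(v=0,ok=F)] out:P1(v=0); in:P5
Tick 6: [PARSE:P6(v=1,ok=F), VALIDATE:P5(v=2,ok=F), TRANSFORM:P4(v=52,ok=T), EMIT:P3(v=0,ok=F)] out:P2(v=0); in:P6
Tick 7: [PARSE:-, VALIDATE:P6(v=1,ok=F), TRANSFORM:P5(v=0,ok=F), EMIT:P4(v=52,ok=T)] out:P3(v=0); in:-
Tick 8: [PARSE:-, VALIDATE:-, TRANSFORM:P6(v=0,ok=F), EMIT:P5(v=0,ok=F)] out:P4(v=52); in:-
Tick 9: [PARSE:-, VALIDATE:-, TRANSFORM:-, EMIT:P6(v=0,ok=F)] out:P5(v=0); in:-
At end of tick 9: ['-', '-', '-', 'P6']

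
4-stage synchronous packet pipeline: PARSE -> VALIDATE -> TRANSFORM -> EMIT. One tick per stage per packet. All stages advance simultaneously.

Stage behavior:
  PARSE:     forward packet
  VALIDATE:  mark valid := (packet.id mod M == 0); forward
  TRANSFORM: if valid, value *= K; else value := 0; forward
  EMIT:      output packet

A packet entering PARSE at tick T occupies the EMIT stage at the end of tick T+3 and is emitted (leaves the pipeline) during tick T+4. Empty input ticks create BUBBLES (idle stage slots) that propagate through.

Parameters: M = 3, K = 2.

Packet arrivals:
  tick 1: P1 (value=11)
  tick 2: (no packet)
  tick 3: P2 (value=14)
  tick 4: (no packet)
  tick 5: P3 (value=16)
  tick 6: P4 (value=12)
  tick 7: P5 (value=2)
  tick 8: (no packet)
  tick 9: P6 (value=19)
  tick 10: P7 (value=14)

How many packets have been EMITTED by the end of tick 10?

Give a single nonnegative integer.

Answer: 4

Derivation:
Tick 1: [PARSE:P1(v=11,ok=F), VALIDATE:-, TRANSFORM:-, EMIT:-] out:-; in:P1
Tick 2: [PARSE:-, VALIDATE:P1(v=11,ok=F), TRANSFORM:-, EMIT:-] out:-; in:-
Tick 3: [PARSE:P2(v=14,ok=F), VALIDATE:-, TRANSFORM:P1(v=0,ok=F), EMIT:-] out:-; in:P2
Tick 4: [PARSE:-, VALIDATE:P2(v=14,ok=F), TRANSFORM:-, EMIT:P1(v=0,ok=F)] out:-; in:-
Tick 5: [PARSE:P3(v=16,ok=F), VALIDATE:-, TRANSFORM:P2(v=0,ok=F), EMIT:-] out:P1(v=0); in:P3
Tick 6: [PARSE:P4(v=12,ok=F), VALIDATE:P3(v=16,ok=T), TRANSFORM:-, EMIT:P2(v=0,ok=F)] out:-; in:P4
Tick 7: [PARSE:P5(v=2,ok=F), VALIDATE:P4(v=12,ok=F), TRANSFORM:P3(v=32,ok=T), EMIT:-] out:P2(v=0); in:P5
Tick 8: [PARSE:-, VALIDATE:P5(v=2,ok=F), TRANSFORM:P4(v=0,ok=F), EMIT:P3(v=32,ok=T)] out:-; in:-
Tick 9: [PARSE:P6(v=19,ok=F), VALIDATE:-, TRANSFORM:P5(v=0,ok=F), EMIT:P4(v=0,ok=F)] out:P3(v=32); in:P6
Tick 10: [PARSE:P7(v=14,ok=F), VALIDATE:P6(v=19,ok=T), TRANSFORM:-, EMIT:P5(v=0,ok=F)] out:P4(v=0); in:P7
Emitted by tick 10: ['P1', 'P2', 'P3', 'P4']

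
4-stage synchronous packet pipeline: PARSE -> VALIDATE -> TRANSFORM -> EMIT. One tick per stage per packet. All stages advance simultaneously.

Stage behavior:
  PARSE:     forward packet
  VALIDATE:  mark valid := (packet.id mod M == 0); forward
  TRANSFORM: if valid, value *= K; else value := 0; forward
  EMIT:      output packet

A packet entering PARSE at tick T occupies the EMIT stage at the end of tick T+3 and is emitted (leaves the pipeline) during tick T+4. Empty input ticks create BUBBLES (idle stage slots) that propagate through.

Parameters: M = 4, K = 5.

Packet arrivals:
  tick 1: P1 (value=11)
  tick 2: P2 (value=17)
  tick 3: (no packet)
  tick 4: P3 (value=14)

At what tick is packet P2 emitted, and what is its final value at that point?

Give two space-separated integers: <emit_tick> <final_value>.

Tick 1: [PARSE:P1(v=11,ok=F), VALIDATE:-, TRANSFORM:-, EMIT:-] out:-; in:P1
Tick 2: [PARSE:P2(v=17,ok=F), VALIDATE:P1(v=11,ok=F), TRANSFORM:-, EMIT:-] out:-; in:P2
Tick 3: [PARSE:-, VALIDATE:P2(v=17,ok=F), TRANSFORM:P1(v=0,ok=F), EMIT:-] out:-; in:-
Tick 4: [PARSE:P3(v=14,ok=F), VALIDATE:-, TRANSFORM:P2(v=0,ok=F), EMIT:P1(v=0,ok=F)] out:-; in:P3
Tick 5: [PARSE:-, VALIDATE:P3(v=14,ok=F), TRANSFORM:-, EMIT:P2(v=0,ok=F)] out:P1(v=0); in:-
Tick 6: [PARSE:-, VALIDATE:-, TRANSFORM:P3(v=0,ok=F), EMIT:-] out:P2(v=0); in:-
Tick 7: [PARSE:-, VALIDATE:-, TRANSFORM:-, EMIT:P3(v=0,ok=F)] out:-; in:-
Tick 8: [PARSE:-, VALIDATE:-, TRANSFORM:-, EMIT:-] out:P3(v=0); in:-
P2: arrives tick 2, valid=False (id=2, id%4=2), emit tick 6, final value 0

Answer: 6 0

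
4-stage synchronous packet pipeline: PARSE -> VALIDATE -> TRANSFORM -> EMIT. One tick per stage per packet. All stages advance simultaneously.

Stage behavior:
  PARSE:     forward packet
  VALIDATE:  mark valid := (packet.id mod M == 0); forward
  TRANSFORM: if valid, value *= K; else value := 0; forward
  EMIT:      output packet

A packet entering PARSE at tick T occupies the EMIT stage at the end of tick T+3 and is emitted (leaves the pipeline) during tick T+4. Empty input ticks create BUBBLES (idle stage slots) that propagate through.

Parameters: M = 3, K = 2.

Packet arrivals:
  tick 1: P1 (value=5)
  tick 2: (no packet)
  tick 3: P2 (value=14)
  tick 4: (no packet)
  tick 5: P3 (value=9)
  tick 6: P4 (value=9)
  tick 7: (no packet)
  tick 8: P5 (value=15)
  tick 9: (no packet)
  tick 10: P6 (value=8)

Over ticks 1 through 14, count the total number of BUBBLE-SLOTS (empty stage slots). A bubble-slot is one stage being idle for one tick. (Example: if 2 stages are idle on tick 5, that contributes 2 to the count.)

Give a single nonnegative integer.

Tick 1: [PARSE:P1(v=5,ok=F), VALIDATE:-, TRANSFORM:-, EMIT:-] out:-; bubbles=3
Tick 2: [PARSE:-, VALIDATE:P1(v=5,ok=F), TRANSFORM:-, EMIT:-] out:-; bubbles=3
Tick 3: [PARSE:P2(v=14,ok=F), VALIDATE:-, TRANSFORM:P1(v=0,ok=F), EMIT:-] out:-; bubbles=2
Tick 4: [PARSE:-, VALIDATE:P2(v=14,ok=F), TRANSFORM:-, EMIT:P1(v=0,ok=F)] out:-; bubbles=2
Tick 5: [PARSE:P3(v=9,ok=F), VALIDATE:-, TRANSFORM:P2(v=0,ok=F), EMIT:-] out:P1(v=0); bubbles=2
Tick 6: [PARSE:P4(v=9,ok=F), VALIDATE:P3(v=9,ok=T), TRANSFORM:-, EMIT:P2(v=0,ok=F)] out:-; bubbles=1
Tick 7: [PARSE:-, VALIDATE:P4(v=9,ok=F), TRANSFORM:P3(v=18,ok=T), EMIT:-] out:P2(v=0); bubbles=2
Tick 8: [PARSE:P5(v=15,ok=F), VALIDATE:-, TRANSFORM:P4(v=0,ok=F), EMIT:P3(v=18,ok=T)] out:-; bubbles=1
Tick 9: [PARSE:-, VALIDATE:P5(v=15,ok=F), TRANSFORM:-, EMIT:P4(v=0,ok=F)] out:P3(v=18); bubbles=2
Tick 10: [PARSE:P6(v=8,ok=F), VALIDATE:-, TRANSFORM:P5(v=0,ok=F), EMIT:-] out:P4(v=0); bubbles=2
Tick 11: [PARSE:-, VALIDATE:P6(v=8,ok=T), TRANSFORM:-, EMIT:P5(v=0,ok=F)] out:-; bubbles=2
Tick 12: [PARSE:-, VALIDATE:-, TRANSFORM:P6(v=16,ok=T), EMIT:-] out:P5(v=0); bubbles=3
Tick 13: [PARSE:-, VALIDATE:-, TRANSFORM:-, EMIT:P6(v=16,ok=T)] out:-; bubbles=3
Tick 14: [PARSE:-, VALIDATE:-, TRANSFORM:-, EMIT:-] out:P6(v=16); bubbles=4
Total bubble-slots: 32

Answer: 32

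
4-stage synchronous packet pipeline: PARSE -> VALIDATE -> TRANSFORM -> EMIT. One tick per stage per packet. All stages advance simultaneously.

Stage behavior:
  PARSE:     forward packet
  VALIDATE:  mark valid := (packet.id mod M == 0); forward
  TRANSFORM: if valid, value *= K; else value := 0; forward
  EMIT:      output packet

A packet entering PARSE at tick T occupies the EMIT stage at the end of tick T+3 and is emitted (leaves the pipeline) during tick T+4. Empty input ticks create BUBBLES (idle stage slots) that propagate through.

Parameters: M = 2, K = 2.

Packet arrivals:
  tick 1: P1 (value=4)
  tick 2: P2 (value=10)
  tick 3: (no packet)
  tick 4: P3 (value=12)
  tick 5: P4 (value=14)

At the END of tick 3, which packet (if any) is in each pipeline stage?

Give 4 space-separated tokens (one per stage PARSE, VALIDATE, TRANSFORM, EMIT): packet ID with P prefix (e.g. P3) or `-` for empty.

Answer: - P2 P1 -

Derivation:
Tick 1: [PARSE:P1(v=4,ok=F), VALIDATE:-, TRANSFORM:-, EMIT:-] out:-; in:P1
Tick 2: [PARSE:P2(v=10,ok=F), VALIDATE:P1(v=4,ok=F), TRANSFORM:-, EMIT:-] out:-; in:P2
Tick 3: [PARSE:-, VALIDATE:P2(v=10,ok=T), TRANSFORM:P1(v=0,ok=F), EMIT:-] out:-; in:-
At end of tick 3: ['-', 'P2', 'P1', '-']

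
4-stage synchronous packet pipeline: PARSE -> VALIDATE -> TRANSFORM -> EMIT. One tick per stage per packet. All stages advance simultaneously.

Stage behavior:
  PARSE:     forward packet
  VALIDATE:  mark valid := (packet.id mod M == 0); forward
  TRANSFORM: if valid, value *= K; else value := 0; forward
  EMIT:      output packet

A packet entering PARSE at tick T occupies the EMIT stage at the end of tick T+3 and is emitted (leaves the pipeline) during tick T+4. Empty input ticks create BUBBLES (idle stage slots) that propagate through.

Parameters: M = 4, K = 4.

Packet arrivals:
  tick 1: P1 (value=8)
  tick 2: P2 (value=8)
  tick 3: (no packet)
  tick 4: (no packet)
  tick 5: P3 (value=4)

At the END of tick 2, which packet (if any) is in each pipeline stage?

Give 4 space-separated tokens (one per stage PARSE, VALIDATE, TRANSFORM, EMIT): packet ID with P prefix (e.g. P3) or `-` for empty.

Tick 1: [PARSE:P1(v=8,ok=F), VALIDATE:-, TRANSFORM:-, EMIT:-] out:-; in:P1
Tick 2: [PARSE:P2(v=8,ok=F), VALIDATE:P1(v=8,ok=F), TRANSFORM:-, EMIT:-] out:-; in:P2
At end of tick 2: ['P2', 'P1', '-', '-']

Answer: P2 P1 - -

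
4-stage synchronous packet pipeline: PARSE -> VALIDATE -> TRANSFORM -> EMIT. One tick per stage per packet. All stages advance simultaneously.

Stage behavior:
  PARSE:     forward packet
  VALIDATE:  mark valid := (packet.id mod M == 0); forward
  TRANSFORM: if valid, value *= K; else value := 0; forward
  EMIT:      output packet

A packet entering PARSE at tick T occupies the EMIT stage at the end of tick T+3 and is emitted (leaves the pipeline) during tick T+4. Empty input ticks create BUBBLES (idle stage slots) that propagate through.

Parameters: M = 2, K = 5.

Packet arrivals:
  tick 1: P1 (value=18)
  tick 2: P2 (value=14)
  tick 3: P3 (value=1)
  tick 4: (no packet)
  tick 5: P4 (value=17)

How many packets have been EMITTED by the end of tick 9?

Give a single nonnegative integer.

Answer: 4

Derivation:
Tick 1: [PARSE:P1(v=18,ok=F), VALIDATE:-, TRANSFORM:-, EMIT:-] out:-; in:P1
Tick 2: [PARSE:P2(v=14,ok=F), VALIDATE:P1(v=18,ok=F), TRANSFORM:-, EMIT:-] out:-; in:P2
Tick 3: [PARSE:P3(v=1,ok=F), VALIDATE:P2(v=14,ok=T), TRANSFORM:P1(v=0,ok=F), EMIT:-] out:-; in:P3
Tick 4: [PARSE:-, VALIDATE:P3(v=1,ok=F), TRANSFORM:P2(v=70,ok=T), EMIT:P1(v=0,ok=F)] out:-; in:-
Tick 5: [PARSE:P4(v=17,ok=F), VALIDATE:-, TRANSFORM:P3(v=0,ok=F), EMIT:P2(v=70,ok=T)] out:P1(v=0); in:P4
Tick 6: [PARSE:-, VALIDATE:P4(v=17,ok=T), TRANSFORM:-, EMIT:P3(v=0,ok=F)] out:P2(v=70); in:-
Tick 7: [PARSE:-, VALIDATE:-, TRANSFORM:P4(v=85,ok=T), EMIT:-] out:P3(v=0); in:-
Tick 8: [PARSE:-, VALIDATE:-, TRANSFORM:-, EMIT:P4(v=85,ok=T)] out:-; in:-
Tick 9: [PARSE:-, VALIDATE:-, TRANSFORM:-, EMIT:-] out:P4(v=85); in:-
Emitted by tick 9: ['P1', 'P2', 'P3', 'P4']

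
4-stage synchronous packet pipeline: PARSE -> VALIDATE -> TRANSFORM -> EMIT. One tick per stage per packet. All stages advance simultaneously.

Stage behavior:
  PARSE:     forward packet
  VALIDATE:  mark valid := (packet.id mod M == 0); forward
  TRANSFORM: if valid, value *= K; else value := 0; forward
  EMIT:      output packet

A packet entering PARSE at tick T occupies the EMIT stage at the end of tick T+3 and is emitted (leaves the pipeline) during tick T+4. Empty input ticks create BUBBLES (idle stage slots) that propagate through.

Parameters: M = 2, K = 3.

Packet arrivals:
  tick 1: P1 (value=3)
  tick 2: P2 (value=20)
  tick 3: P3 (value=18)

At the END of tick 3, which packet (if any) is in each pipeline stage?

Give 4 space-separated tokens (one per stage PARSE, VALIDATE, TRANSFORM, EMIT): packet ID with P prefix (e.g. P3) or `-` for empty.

Tick 1: [PARSE:P1(v=3,ok=F), VALIDATE:-, TRANSFORM:-, EMIT:-] out:-; in:P1
Tick 2: [PARSE:P2(v=20,ok=F), VALIDATE:P1(v=3,ok=F), TRANSFORM:-, EMIT:-] out:-; in:P2
Tick 3: [PARSE:P3(v=18,ok=F), VALIDATE:P2(v=20,ok=T), TRANSFORM:P1(v=0,ok=F), EMIT:-] out:-; in:P3
At end of tick 3: ['P3', 'P2', 'P1', '-']

Answer: P3 P2 P1 -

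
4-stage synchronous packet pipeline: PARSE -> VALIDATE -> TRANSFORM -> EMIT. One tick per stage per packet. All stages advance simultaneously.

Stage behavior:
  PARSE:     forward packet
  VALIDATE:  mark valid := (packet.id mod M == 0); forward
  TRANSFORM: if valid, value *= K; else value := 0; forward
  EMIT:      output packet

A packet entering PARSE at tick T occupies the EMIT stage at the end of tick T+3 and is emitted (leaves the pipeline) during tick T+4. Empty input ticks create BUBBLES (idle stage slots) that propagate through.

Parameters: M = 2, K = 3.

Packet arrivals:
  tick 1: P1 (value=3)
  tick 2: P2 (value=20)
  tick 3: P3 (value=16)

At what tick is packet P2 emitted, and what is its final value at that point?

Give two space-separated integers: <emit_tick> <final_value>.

Answer: 6 60

Derivation:
Tick 1: [PARSE:P1(v=3,ok=F), VALIDATE:-, TRANSFORM:-, EMIT:-] out:-; in:P1
Tick 2: [PARSE:P2(v=20,ok=F), VALIDATE:P1(v=3,ok=F), TRANSFORM:-, EMIT:-] out:-; in:P2
Tick 3: [PARSE:P3(v=16,ok=F), VALIDATE:P2(v=20,ok=T), TRANSFORM:P1(v=0,ok=F), EMIT:-] out:-; in:P3
Tick 4: [PARSE:-, VALIDATE:P3(v=16,ok=F), TRANSFORM:P2(v=60,ok=T), EMIT:P1(v=0,ok=F)] out:-; in:-
Tick 5: [PARSE:-, VALIDATE:-, TRANSFORM:P3(v=0,ok=F), EMIT:P2(v=60,ok=T)] out:P1(v=0); in:-
Tick 6: [PARSE:-, VALIDATE:-, TRANSFORM:-, EMIT:P3(v=0,ok=F)] out:P2(v=60); in:-
Tick 7: [PARSE:-, VALIDATE:-, TRANSFORM:-, EMIT:-] out:P3(v=0); in:-
P2: arrives tick 2, valid=True (id=2, id%2=0), emit tick 6, final value 60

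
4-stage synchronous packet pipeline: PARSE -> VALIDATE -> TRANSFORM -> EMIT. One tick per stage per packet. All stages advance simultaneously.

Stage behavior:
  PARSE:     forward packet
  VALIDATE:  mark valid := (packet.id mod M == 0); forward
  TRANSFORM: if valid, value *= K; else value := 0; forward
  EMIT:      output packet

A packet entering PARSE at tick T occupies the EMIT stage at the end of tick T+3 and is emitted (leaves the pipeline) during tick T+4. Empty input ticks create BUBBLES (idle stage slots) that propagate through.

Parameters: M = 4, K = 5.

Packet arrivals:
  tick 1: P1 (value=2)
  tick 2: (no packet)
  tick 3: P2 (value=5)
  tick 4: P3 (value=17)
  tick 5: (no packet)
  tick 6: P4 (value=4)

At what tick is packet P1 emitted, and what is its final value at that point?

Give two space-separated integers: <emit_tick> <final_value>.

Answer: 5 0

Derivation:
Tick 1: [PARSE:P1(v=2,ok=F), VALIDATE:-, TRANSFORM:-, EMIT:-] out:-; in:P1
Tick 2: [PARSE:-, VALIDATE:P1(v=2,ok=F), TRANSFORM:-, EMIT:-] out:-; in:-
Tick 3: [PARSE:P2(v=5,ok=F), VALIDATE:-, TRANSFORM:P1(v=0,ok=F), EMIT:-] out:-; in:P2
Tick 4: [PARSE:P3(v=17,ok=F), VALIDATE:P2(v=5,ok=F), TRANSFORM:-, EMIT:P1(v=0,ok=F)] out:-; in:P3
Tick 5: [PARSE:-, VALIDATE:P3(v=17,ok=F), TRANSFORM:P2(v=0,ok=F), EMIT:-] out:P1(v=0); in:-
Tick 6: [PARSE:P4(v=4,ok=F), VALIDATE:-, TRANSFORM:P3(v=0,ok=F), EMIT:P2(v=0,ok=F)] out:-; in:P4
Tick 7: [PARSE:-, VALIDATE:P4(v=4,ok=T), TRANSFORM:-, EMIT:P3(v=0,ok=F)] out:P2(v=0); in:-
Tick 8: [PARSE:-, VALIDATE:-, TRANSFORM:P4(v=20,ok=T), EMIT:-] out:P3(v=0); in:-
Tick 9: [PARSE:-, VALIDATE:-, TRANSFORM:-, EMIT:P4(v=20,ok=T)] out:-; in:-
Tick 10: [PARSE:-, VALIDATE:-, TRANSFORM:-, EMIT:-] out:P4(v=20); in:-
P1: arrives tick 1, valid=False (id=1, id%4=1), emit tick 5, final value 0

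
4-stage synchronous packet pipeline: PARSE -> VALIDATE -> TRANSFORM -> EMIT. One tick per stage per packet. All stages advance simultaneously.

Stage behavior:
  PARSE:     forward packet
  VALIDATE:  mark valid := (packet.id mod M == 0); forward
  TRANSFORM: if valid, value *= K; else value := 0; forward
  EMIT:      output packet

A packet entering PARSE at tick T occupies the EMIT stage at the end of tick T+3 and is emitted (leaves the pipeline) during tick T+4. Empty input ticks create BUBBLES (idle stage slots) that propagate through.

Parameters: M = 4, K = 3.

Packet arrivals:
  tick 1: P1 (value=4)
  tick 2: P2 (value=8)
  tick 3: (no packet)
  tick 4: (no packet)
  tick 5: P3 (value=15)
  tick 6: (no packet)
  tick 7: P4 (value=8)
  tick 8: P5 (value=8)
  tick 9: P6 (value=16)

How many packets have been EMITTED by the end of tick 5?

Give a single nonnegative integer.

Tick 1: [PARSE:P1(v=4,ok=F), VALIDATE:-, TRANSFORM:-, EMIT:-] out:-; in:P1
Tick 2: [PARSE:P2(v=8,ok=F), VALIDATE:P1(v=4,ok=F), TRANSFORM:-, EMIT:-] out:-; in:P2
Tick 3: [PARSE:-, VALIDATE:P2(v=8,ok=F), TRANSFORM:P1(v=0,ok=F), EMIT:-] out:-; in:-
Tick 4: [PARSE:-, VALIDATE:-, TRANSFORM:P2(v=0,ok=F), EMIT:P1(v=0,ok=F)] out:-; in:-
Tick 5: [PARSE:P3(v=15,ok=F), VALIDATE:-, TRANSFORM:-, EMIT:P2(v=0,ok=F)] out:P1(v=0); in:P3
Emitted by tick 5: ['P1']

Answer: 1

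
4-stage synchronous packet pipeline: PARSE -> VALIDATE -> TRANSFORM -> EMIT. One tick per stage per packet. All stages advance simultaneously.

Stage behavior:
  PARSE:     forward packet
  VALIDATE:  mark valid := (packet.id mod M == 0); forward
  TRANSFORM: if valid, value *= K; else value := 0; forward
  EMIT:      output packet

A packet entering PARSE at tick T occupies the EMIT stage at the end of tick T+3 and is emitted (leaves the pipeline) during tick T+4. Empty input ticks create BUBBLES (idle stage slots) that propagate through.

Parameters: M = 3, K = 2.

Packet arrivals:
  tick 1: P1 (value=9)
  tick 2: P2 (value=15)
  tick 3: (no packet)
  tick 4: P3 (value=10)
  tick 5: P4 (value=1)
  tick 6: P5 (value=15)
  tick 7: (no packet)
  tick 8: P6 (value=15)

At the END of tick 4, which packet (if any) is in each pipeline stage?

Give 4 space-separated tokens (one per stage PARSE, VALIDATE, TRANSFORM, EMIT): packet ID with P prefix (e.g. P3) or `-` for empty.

Answer: P3 - P2 P1

Derivation:
Tick 1: [PARSE:P1(v=9,ok=F), VALIDATE:-, TRANSFORM:-, EMIT:-] out:-; in:P1
Tick 2: [PARSE:P2(v=15,ok=F), VALIDATE:P1(v=9,ok=F), TRANSFORM:-, EMIT:-] out:-; in:P2
Tick 3: [PARSE:-, VALIDATE:P2(v=15,ok=F), TRANSFORM:P1(v=0,ok=F), EMIT:-] out:-; in:-
Tick 4: [PARSE:P3(v=10,ok=F), VALIDATE:-, TRANSFORM:P2(v=0,ok=F), EMIT:P1(v=0,ok=F)] out:-; in:P3
At end of tick 4: ['P3', '-', 'P2', 'P1']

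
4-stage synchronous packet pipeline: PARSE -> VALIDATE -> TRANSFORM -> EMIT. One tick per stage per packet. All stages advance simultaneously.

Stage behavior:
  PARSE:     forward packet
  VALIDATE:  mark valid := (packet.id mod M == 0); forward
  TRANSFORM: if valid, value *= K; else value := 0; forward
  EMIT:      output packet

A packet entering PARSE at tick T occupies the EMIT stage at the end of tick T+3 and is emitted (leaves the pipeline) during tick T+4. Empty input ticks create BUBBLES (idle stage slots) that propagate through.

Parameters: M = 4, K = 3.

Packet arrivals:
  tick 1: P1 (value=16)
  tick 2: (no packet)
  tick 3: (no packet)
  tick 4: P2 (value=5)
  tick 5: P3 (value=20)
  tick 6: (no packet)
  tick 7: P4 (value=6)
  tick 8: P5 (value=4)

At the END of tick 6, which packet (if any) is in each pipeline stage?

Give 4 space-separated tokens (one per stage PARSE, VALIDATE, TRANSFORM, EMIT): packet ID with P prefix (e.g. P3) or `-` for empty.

Answer: - P3 P2 -

Derivation:
Tick 1: [PARSE:P1(v=16,ok=F), VALIDATE:-, TRANSFORM:-, EMIT:-] out:-; in:P1
Tick 2: [PARSE:-, VALIDATE:P1(v=16,ok=F), TRANSFORM:-, EMIT:-] out:-; in:-
Tick 3: [PARSE:-, VALIDATE:-, TRANSFORM:P1(v=0,ok=F), EMIT:-] out:-; in:-
Tick 4: [PARSE:P2(v=5,ok=F), VALIDATE:-, TRANSFORM:-, EMIT:P1(v=0,ok=F)] out:-; in:P2
Tick 5: [PARSE:P3(v=20,ok=F), VALIDATE:P2(v=5,ok=F), TRANSFORM:-, EMIT:-] out:P1(v=0); in:P3
Tick 6: [PARSE:-, VALIDATE:P3(v=20,ok=F), TRANSFORM:P2(v=0,ok=F), EMIT:-] out:-; in:-
At end of tick 6: ['-', 'P3', 'P2', '-']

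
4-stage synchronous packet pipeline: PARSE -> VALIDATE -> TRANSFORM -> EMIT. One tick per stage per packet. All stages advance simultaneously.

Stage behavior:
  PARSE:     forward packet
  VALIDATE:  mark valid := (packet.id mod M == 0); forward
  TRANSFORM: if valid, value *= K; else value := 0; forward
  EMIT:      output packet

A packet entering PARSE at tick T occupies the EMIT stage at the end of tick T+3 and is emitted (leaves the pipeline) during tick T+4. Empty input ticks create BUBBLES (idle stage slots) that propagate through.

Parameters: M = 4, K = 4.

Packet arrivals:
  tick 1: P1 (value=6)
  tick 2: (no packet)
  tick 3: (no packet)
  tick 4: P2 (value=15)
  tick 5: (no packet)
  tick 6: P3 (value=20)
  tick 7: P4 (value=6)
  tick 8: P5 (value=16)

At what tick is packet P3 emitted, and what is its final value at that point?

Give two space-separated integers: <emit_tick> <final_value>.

Tick 1: [PARSE:P1(v=6,ok=F), VALIDATE:-, TRANSFORM:-, EMIT:-] out:-; in:P1
Tick 2: [PARSE:-, VALIDATE:P1(v=6,ok=F), TRANSFORM:-, EMIT:-] out:-; in:-
Tick 3: [PARSE:-, VALIDATE:-, TRANSFORM:P1(v=0,ok=F), EMIT:-] out:-; in:-
Tick 4: [PARSE:P2(v=15,ok=F), VALIDATE:-, TRANSFORM:-, EMIT:P1(v=0,ok=F)] out:-; in:P2
Tick 5: [PARSE:-, VALIDATE:P2(v=15,ok=F), TRANSFORM:-, EMIT:-] out:P1(v=0); in:-
Tick 6: [PARSE:P3(v=20,ok=F), VALIDATE:-, TRANSFORM:P2(v=0,ok=F), EMIT:-] out:-; in:P3
Tick 7: [PARSE:P4(v=6,ok=F), VALIDATE:P3(v=20,ok=F), TRANSFORM:-, EMIT:P2(v=0,ok=F)] out:-; in:P4
Tick 8: [PARSE:P5(v=16,ok=F), VALIDATE:P4(v=6,ok=T), TRANSFORM:P3(v=0,ok=F), EMIT:-] out:P2(v=0); in:P5
Tick 9: [PARSE:-, VALIDATE:P5(v=16,ok=F), TRANSFORM:P4(v=24,ok=T), EMIT:P3(v=0,ok=F)] out:-; in:-
Tick 10: [PARSE:-, VALIDATE:-, TRANSFORM:P5(v=0,ok=F), EMIT:P4(v=24,ok=T)] out:P3(v=0); in:-
Tick 11: [PARSE:-, VALIDATE:-, TRANSFORM:-, EMIT:P5(v=0,ok=F)] out:P4(v=24); in:-
Tick 12: [PARSE:-, VALIDATE:-, TRANSFORM:-, EMIT:-] out:P5(v=0); in:-
P3: arrives tick 6, valid=False (id=3, id%4=3), emit tick 10, final value 0

Answer: 10 0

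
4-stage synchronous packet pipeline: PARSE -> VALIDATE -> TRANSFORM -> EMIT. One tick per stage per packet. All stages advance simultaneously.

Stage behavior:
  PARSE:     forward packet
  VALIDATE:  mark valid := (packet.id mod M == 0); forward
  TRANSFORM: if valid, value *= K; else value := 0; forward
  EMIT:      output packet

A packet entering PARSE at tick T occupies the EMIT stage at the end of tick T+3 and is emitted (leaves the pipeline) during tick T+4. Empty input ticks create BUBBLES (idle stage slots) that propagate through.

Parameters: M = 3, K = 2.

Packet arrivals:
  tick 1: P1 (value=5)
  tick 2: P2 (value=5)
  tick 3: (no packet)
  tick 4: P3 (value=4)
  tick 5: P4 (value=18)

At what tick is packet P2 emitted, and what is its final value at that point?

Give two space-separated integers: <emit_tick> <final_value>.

Answer: 6 0

Derivation:
Tick 1: [PARSE:P1(v=5,ok=F), VALIDATE:-, TRANSFORM:-, EMIT:-] out:-; in:P1
Tick 2: [PARSE:P2(v=5,ok=F), VALIDATE:P1(v=5,ok=F), TRANSFORM:-, EMIT:-] out:-; in:P2
Tick 3: [PARSE:-, VALIDATE:P2(v=5,ok=F), TRANSFORM:P1(v=0,ok=F), EMIT:-] out:-; in:-
Tick 4: [PARSE:P3(v=4,ok=F), VALIDATE:-, TRANSFORM:P2(v=0,ok=F), EMIT:P1(v=0,ok=F)] out:-; in:P3
Tick 5: [PARSE:P4(v=18,ok=F), VALIDATE:P3(v=4,ok=T), TRANSFORM:-, EMIT:P2(v=0,ok=F)] out:P1(v=0); in:P4
Tick 6: [PARSE:-, VALIDATE:P4(v=18,ok=F), TRANSFORM:P3(v=8,ok=T), EMIT:-] out:P2(v=0); in:-
Tick 7: [PARSE:-, VALIDATE:-, TRANSFORM:P4(v=0,ok=F), EMIT:P3(v=8,ok=T)] out:-; in:-
Tick 8: [PARSE:-, VALIDATE:-, TRANSFORM:-, EMIT:P4(v=0,ok=F)] out:P3(v=8); in:-
Tick 9: [PARSE:-, VALIDATE:-, TRANSFORM:-, EMIT:-] out:P4(v=0); in:-
P2: arrives tick 2, valid=False (id=2, id%3=2), emit tick 6, final value 0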